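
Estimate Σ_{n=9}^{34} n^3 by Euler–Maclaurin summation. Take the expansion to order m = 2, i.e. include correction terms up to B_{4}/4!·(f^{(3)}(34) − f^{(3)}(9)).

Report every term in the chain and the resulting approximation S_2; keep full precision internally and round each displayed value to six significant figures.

S_2 ≈ 352729

Integral: ∫_9^34 x^3 dx = 332444.
Boundary: ½(f(9) + f(34)) = ½(729.000 + 39304.0) = 20016.5.
Integral + boundary = 352460.
Correction k=1: B_{2}/2! · (f^{(1)}(34) − f^{(1)}(9)) = 1/12 · (3468.00 − 243.000) = 268.750.
Partial sum through k=1: 352729.
Correction k=2: B_{4}/4! · (f^{(3)}(34) − f^{(3)}(9)) = −1/720 · (6.00000 − 6.00000) = 0.00000.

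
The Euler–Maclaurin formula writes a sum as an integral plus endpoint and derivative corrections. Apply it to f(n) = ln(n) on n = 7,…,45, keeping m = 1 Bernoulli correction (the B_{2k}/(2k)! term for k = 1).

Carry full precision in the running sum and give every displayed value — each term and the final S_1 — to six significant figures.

S_1 ≈ 122.545

∫_7^45 ln(x) dx evaluates to 119.678.
Boundary: ½(f(7) + f(45)) = ½(1.94591 + 3.80666) = 2.87629.
Integral + boundary = 122.555.
Correction k=1: B_{2}/2! · (f^{(1)}(45) − f^{(1)}(7)) = 1/12 · (0.0222222 − 0.142857) = -0.0100529.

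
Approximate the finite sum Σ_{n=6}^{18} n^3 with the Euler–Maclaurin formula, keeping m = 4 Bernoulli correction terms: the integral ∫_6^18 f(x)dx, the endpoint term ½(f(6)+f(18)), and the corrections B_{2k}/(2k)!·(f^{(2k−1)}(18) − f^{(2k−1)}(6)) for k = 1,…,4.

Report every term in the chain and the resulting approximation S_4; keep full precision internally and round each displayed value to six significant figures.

S_4 ≈ 29016.0

Integral: ∫_6^18 x^3 dx = 25920.0.
½[f(6) + f(18)] = ½[216.000 + 5832.00] = 3024.00.
So far: 28944.0.
Correction k=1: B_{2}/2! · (f^{(1)}(18) − f^{(1)}(6)) = 1/12 · (972.000 − 108.000) = 72.0000.
After k=1: 29016.0.
Correction k=2: B_{4}/4! · (f^{(3)}(18) − f^{(3)}(6)) = −1/720 · (6.00000 − 6.00000) = 0.00000.
After k=2: 29016.0.
Correction k=3: B_{6}/6! · (f^{(5)}(18) − f^{(5)}(6)) = 1/30240 · (0.00000 − 0.00000) = 0.00000.
After k=3: 29016.0.
Correction k=4: B_{8}/8! · (f^{(7)}(18) − f^{(7)}(6)) = −1/1209600 · (0.00000 − 0.00000) = 0.00000.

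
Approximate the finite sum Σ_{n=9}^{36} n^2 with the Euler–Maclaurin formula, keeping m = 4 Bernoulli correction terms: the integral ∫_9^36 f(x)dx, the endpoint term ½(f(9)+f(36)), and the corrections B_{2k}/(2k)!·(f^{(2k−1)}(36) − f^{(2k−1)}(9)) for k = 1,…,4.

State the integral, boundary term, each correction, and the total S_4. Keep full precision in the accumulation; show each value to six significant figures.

S_4 ≈ 16002.0

∫_9^36 x^2 dx evaluates to 15309.0.
½[f(9) + f(36)] = ½[81.0000 + 1296.00] = 688.500.
So far: 15997.5.
k=1: B_{2}/(2)! × [f^{(1)}(36) − f^{(1)}(9)] = 1/12 × (72.0000 − 18.0000) = 4.50000.
After k=1: 16002.0.
k=2: B_{4}/(4)! × [f^{(3)}(36) − f^{(3)}(9)] = −1/720 × (0.00000 − 0.00000) = 0.00000.
After k=2: 16002.0.
k=3: B_{6}/(6)! × [f^{(5)}(36) − f^{(5)}(9)] = 1/30240 × (0.00000 − 0.00000) = 0.00000.
After k=3: 16002.0.
k=4: B_{8}/(8)! × [f^{(7)}(36) − f^{(7)}(9)] = −1/1209600 × (0.00000 − 0.00000) = 0.00000.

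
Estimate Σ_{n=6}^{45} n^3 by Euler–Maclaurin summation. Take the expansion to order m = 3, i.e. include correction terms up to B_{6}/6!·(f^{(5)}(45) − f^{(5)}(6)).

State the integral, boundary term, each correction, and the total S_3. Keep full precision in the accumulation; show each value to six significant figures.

S_3 ≈ 1.07100e+06

Integral: ∫_6^45 x^3 dx = 1.02483e+06.
Endpoint term: (f(6) + f(45))/2 = (216.000 + 91125.0)/2 = 45670.5.
Integral + boundary = 1.07050e+06.
k=1: B_{2}/(2)! × [f^{(1)}(45) − f^{(1)}(6)] = 1/12 × (6075.00 − 108.000) = 497.250.
Partial sum through k=1: 1.07100e+06.
k=2: B_{4}/(4)! × [f^{(3)}(45) − f^{(3)}(6)] = −1/720 × (6.00000 − 6.00000) = 0.00000.
Partial sum through k=2: 1.07100e+06.
k=3: B_{6}/(6)! × [f^{(5)}(45) − f^{(5)}(6)] = 1/30240 × (0.00000 − 0.00000) = 0.00000.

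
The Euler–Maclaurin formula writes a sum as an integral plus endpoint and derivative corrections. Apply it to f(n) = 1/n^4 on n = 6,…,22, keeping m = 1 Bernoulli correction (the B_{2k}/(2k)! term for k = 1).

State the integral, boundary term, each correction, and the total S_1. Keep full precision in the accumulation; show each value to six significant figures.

∫_6^22 1/x^4 dx evaluates to 0.00151191.
½[f(6) + f(22)] = ½[0.000771605 + 4.26883e-06] = 0.000387937.
So far: 0.00189984.
Order-1 term: 1/12 · (-7.76152e-07 − (-0.000514403)) = 4.28023e-05.

S_1 ≈ 0.00194264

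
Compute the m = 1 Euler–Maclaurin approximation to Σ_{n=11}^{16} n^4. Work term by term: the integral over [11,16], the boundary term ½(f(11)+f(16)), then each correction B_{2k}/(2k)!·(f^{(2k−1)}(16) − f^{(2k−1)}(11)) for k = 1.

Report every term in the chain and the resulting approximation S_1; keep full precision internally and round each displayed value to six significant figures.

S_1 ≈ 218515

The integral term ∫_11^16 x^4 dx = 177505.
½[f(11) + f(16)] = ½[14641.0 + 65536.0] = 40088.5.
Running total after boundary: 217594.
Correction k=1: B_{2}/2! · (f^{(1)}(16) − f^{(1)}(11)) = 1/12 · (16384.0 − 5324.00) = 921.667.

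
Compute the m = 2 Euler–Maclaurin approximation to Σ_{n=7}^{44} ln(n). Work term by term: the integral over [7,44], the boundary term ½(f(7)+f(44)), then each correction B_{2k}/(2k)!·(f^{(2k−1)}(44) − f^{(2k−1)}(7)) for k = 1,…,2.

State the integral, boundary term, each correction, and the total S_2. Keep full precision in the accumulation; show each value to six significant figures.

Integral: ∫_7^44 ln(x) dx = 115.883.
Endpoint term: (f(7) + f(44))/2 = (1.94591 + 3.78419)/2 = 2.86505.
Running total after boundary: 118.748.
k=1: B_{2}/(2)! × [f^{(1)}(44) − f^{(1)}(7)] = 1/12 × (0.0227273 − 0.142857) = -0.0100108.
Running total after k=1: 118.738.
k=2: B_{4}/(4)! × [f^{(3)}(44) − f^{(3)}(7)] = −1/720 × (2.34786e-05 − 0.00583090) = 8.06587e-06.

S_2 ≈ 118.738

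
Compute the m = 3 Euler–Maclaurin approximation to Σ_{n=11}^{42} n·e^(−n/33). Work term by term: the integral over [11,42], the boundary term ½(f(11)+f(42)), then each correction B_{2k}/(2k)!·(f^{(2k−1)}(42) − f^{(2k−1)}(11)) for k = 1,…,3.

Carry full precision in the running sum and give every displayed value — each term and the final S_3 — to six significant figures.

S_3 ≈ 357.014

The integral term ∫_11^42 x·e^(−x/33) dx = 347.238.
½[f(11) + f(42)] = ½[7.88184 + 11.7628] = 9.82232.
So far: 357.061.
Order-1 term: 1/12 · (-0.0763818 − 0.477688) = -0.0461724.
Running total after k=1: 357.014.
Order-2 term: −1/720 · (0.000444216 − 0.00175459) = 1.81997e-06.
Running total after k=2: 357.014.
Order-3 term: 1/30240 · (8.80232e-07 − 2.81959e-06) = -6.41323e-11.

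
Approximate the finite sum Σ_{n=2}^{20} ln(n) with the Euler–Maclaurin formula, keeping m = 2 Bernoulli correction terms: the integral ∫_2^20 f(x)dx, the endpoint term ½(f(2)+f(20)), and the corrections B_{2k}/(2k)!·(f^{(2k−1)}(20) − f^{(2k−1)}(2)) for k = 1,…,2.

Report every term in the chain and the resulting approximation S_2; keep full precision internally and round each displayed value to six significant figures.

Integral: ∫_2^20 ln(x) dx = 40.5284.
½[f(2) + f(20)] = ½[0.693147 + 2.99573] = 1.84444.
Running total after boundary: 42.3728.
Order-1 term: 1/12 · (0.0500000 − 0.500000) = -0.0375000.
Running total after k=1: 42.3353.
Order-2 term: −1/720 · (0.000250000 − 0.250000) = 0.000346875.

S_2 ≈ 42.3356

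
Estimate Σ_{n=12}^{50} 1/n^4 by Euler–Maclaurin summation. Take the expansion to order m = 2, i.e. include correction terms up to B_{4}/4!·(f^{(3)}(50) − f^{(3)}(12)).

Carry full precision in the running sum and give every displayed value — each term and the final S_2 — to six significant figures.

S_2 ≈ 0.000215761

∫_12^50 1/x^4 dx evaluates to 0.000190235.
Endpoint term: (f(12) + f(50))/2 = (4.82253e-05 + 1.60000e-07)/2 = 2.41927e-05.
Running total after boundary: 0.000214427.
Order-1 term: 1/12 · (-1.28000e-08 − (-1.60751e-05)) = 1.33853e-06.
Running total after k=1: 0.000215766.
Order-2 term: −1/720 · (-1.53600e-10 − (-3.34898e-06)) = -4.65115e-09.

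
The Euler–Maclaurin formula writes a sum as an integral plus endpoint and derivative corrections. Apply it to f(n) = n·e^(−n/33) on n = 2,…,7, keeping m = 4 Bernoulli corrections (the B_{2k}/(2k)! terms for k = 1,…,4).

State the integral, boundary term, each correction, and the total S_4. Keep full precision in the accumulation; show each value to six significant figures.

S_4 ≈ 23.1267

The integral term ∫_2^7 x·e^(−x/33) dx = 19.3750.
Endpoint term: (f(2) + f(7))/2 = (1.88239 + 5.66207)/2 = 3.77223.
So far: 23.1473.
Correction k=1: B_{2}/2! · (f^{(1)}(7) − f^{(1)}(2)) = 1/12 · (0.637289 − 0.884152) = -0.0205719.
After k=1: 23.1267.
Correction k=2: B_{4}/4! · (f^{(3)}(7) − f^{(3)}(2)) = −1/720 · (0.00207073 − 0.00254044) = 6.52379e-07.
After k=2: 23.1267.
Correction k=3: B_{6}/6! · (f^{(5)}(7) − f^{(5)}(2)) = 1/30240 · (3.26561e-06 − 3.92010e-06) = -2.16432e-11.
After k=3: 23.1267.
Correction k=4: B_{8}/8! · (f^{(7)}(7) − f^{(7)}(2)) = −1/1209600 · (4.25135e-09 − 5.05728e-09) = 6.66274e-16.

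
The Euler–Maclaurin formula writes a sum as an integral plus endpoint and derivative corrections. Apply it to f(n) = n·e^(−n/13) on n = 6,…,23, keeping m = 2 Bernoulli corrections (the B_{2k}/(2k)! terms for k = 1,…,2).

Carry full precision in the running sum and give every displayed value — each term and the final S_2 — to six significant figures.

∫_6^23 x·e^(−x/13) dx evaluates to 75.9102.
½[f(6) + f(23)] = ½[3.78188 + 3.92067] = 3.85128.
Running total after boundary: 79.7615.
k=1: B_{2}/(2)! × [f^{(1)}(23) − f^{(1)}(6)] = 1/12 × (-0.131126 − 0.339399) = -0.0392105.
Partial sum through k=1: 79.7222.
k=2: B_{4}/(4)! × [f^{(3)}(23) − f^{(3)}(6)] = −1/720 × (0.00124143 − 0.00946761) = 1.14252e-05.

S_2 ≈ 79.7223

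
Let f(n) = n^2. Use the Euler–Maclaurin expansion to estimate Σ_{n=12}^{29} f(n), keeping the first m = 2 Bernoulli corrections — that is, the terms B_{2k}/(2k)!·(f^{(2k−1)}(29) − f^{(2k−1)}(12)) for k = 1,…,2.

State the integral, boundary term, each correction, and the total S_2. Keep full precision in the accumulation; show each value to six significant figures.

S_2 ≈ 8049.00

∫_12^29 x^2 dx evaluates to 7553.67.
Endpoint term: (f(12) + f(29))/2 = (144.000 + 841.000)/2 = 492.500.
Integral + boundary = 8046.17.
Order-1 term: 1/12 · (58.0000 − 24.0000) = 2.83333.
Running total after k=1: 8049.00.
Order-2 term: −1/720 · (0.00000 − 0.00000) = 0.00000.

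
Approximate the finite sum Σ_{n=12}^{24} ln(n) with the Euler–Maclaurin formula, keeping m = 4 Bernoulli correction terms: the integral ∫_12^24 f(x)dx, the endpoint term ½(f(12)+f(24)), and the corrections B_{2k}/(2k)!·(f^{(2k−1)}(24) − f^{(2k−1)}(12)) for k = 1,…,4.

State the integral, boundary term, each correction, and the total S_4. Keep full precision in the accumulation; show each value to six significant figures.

∫_12^24 ln(x) dx evaluates to 34.4544.
½[f(12) + f(24)] = ½[2.48491 + 3.17805] = 2.83148.
So far: 37.2859.
Correction k=1: B_{2}/2! · (f^{(1)}(24) − f^{(1)}(12)) = 1/12 · (0.0416667 − 0.0833333) = -0.00347222.
After k=1: 37.2824.
Correction k=2: B_{4}/4! · (f^{(3)}(24) − f^{(3)}(12)) = −1/720 · (0.000144676 − 0.00115741) = 1.40657e-06.
After k=2: 37.2824.
Correction k=3: B_{6}/6! · (f^{(5)}(24) − f^{(5)}(12)) = 1/30240 · (3.01408e-06 − 9.64506e-05) = -3.08983e-09.
After k=3: 37.2824.
Correction k=4: B_{8}/8! · (f^{(7)}(24) − f^{(7)}(12)) = −1/1209600 · (1.56983e-07 − 2.00939e-05) = 1.64822e-11.

S_4 ≈ 37.2824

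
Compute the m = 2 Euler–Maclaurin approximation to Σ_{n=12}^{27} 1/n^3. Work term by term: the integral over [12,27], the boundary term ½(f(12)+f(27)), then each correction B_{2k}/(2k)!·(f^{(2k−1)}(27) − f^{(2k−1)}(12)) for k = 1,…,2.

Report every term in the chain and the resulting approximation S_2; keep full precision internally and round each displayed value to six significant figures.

∫_12^27 1/x^3 dx evaluates to 0.00278635.
Boundary: ½(f(12) + f(27)) = ½(0.000578704 + 5.08053e-05) = 0.000314754.
Running total after boundary: 0.00310111.
Order-1 term: 1/12 · (-5.64503e-06 − (-0.000144676)) = 1.15859e-05.
After k=1: 0.00311269.
Order-2 term: −1/720 · (-1.54870e-07 − (-2.00939e-05)) = -2.76931e-08.

S_2 ≈ 0.00311266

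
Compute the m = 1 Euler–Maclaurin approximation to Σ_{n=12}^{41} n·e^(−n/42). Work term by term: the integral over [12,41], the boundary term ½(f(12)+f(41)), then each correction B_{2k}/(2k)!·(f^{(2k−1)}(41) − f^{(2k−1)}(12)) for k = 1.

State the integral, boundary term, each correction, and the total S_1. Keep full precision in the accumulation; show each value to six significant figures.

S_1 ≈ 403.210

Integral: ∫_12^41 x·e^(−x/42) dx = 391.022.
Boundary: ½(f(12) + f(41)) = ½(9.01773 + 15.4465) = 12.2321.
So far: 403.254.
k=1: B_{2}/(2)! × [f^{(1)}(41) − f^{(1)}(12)] = 1/12 × (0.00897009 − 0.536769) = -0.0439833.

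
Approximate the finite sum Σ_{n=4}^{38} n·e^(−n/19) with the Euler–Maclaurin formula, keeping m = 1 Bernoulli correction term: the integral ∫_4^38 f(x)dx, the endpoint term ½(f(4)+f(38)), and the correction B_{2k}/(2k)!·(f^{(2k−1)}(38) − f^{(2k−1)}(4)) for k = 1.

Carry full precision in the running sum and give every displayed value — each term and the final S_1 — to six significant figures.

The integral term ∫_4^38 x·e^(−x/19) dx = 207.471.
Boundary: ½(f(4) + f(38)) = ½(3.24063 + 5.14274) = 4.19169.
Running total after boundary: 211.663.
Order-1 term: 1/12 · (-0.135335 − 0.639598) = -0.0645778.

S_1 ≈ 211.598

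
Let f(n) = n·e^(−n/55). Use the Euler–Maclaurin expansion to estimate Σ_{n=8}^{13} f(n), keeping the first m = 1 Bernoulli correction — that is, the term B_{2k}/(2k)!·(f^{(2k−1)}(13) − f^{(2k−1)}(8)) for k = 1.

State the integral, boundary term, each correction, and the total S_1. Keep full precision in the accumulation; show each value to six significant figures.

∫_8^13 x·e^(−x/55) dx evaluates to 43.2343.
½[f(8) + f(13)] = ½[6.91703 + 10.2634] = 8.59022.
Integral + boundary = 51.8246.
k=1: B_{2}/(2)! × [f^{(1)}(13) − f^{(1)}(8)] = 1/12 × (0.602886 − 0.738865) = -0.0113316.

S_1 ≈ 51.8132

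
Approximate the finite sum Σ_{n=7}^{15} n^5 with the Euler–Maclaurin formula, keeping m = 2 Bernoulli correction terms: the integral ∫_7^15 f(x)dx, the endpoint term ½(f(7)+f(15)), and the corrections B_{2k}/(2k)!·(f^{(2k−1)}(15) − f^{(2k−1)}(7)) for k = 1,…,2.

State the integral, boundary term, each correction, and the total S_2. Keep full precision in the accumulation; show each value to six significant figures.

The integral term ∫_7^15 x^5 dx = 1.87883e+06.
½[f(7) + f(15)] = ½[16807.0 + 759375] = 388091.
So far: 2.26692e+06.
Correction k=1: B_{2}/2! · (f^{(1)}(15) − f^{(1)}(7)) = 1/12 · (253125 − 12005.0) = 20093.3.
Running total after k=1: 2.28701e+06.
Correction k=2: B_{4}/4! · (f^{(3)}(15) − f^{(3)}(7)) = −1/720 · (13500.0 − 2940.00) = -14.6667.

S_2 ≈ 2.28700e+06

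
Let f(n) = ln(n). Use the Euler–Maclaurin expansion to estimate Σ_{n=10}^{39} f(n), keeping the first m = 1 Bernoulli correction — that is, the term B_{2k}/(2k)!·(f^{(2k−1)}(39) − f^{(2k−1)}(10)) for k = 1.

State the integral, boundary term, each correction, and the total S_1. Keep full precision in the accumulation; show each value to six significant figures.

Integral: ∫_10^39 ln(x) dx = 90.8531.
Endpoint term: (f(10) + f(39))/2 = (2.30259 + 3.66356)/2 = 2.98307.
Running total after boundary: 93.8361.
Correction k=1: B_{2}/2! · (f^{(1)}(39) − f^{(1)}(10)) = 1/12 · (0.0256410 − 0.100000) = -0.00619658.

S_1 ≈ 93.8299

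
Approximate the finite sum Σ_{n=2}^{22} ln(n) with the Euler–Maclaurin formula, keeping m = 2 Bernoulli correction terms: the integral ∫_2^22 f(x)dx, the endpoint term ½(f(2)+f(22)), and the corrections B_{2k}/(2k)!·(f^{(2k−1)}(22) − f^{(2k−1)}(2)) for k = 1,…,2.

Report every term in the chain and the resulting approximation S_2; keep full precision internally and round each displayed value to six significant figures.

S_2 ≈ 48.4712

The integral term ∫_2^22 ln(x) dx = 46.6166.
Boundary: ½(f(2) + f(22)) = ½(0.693147 + 3.09104) = 1.89209.
So far: 48.5087.
k=1: B_{2}/(2)! × [f^{(1)}(22) − f^{(1)}(2)] = 1/12 × (0.0454545 − 0.500000) = -0.0378788.
Running total after k=1: 48.4709.
k=2: B_{4}/(4)! × [f^{(3)}(22) − f^{(3)}(2)] = −1/720 × (0.000187829 − 0.250000) = 0.000346961.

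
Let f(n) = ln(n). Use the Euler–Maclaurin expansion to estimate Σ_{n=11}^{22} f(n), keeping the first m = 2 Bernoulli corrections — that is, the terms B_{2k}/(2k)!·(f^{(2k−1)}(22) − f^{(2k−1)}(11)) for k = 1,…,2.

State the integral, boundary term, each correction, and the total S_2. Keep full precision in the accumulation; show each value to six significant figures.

S_2 ≈ 33.3668

The integral term ∫_11^22 ln(x) dx = 30.6261.
Boundary: ½(f(11) + f(22)) = ½(2.39790 + 3.09104) = 2.74447.
Running total after boundary: 33.3706.
Order-1 term: 1/12 · (0.0454545 − 0.0909091) = -0.00378788.
Running total after k=1: 33.3668.
Order-2 term: −1/720 · (0.000187829 − 0.00150263) = 1.82611e-06.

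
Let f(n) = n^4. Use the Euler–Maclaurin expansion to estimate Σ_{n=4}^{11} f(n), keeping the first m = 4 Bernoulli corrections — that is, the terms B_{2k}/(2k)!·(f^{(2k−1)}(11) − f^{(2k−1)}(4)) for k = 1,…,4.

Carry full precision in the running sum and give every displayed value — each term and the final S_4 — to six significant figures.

∫_4^11 x^4 dx evaluates to 32005.4.
Endpoint term: (f(4) + f(11))/2 = (256.000 + 14641.0)/2 = 7448.50.
Running total after boundary: 39453.9.
k=1: B_{2}/(2)! × [f^{(1)}(11) − f^{(1)}(4)] = 1/12 × (5324.00 − 256.000) = 422.333.
After k=1: 39876.2.
k=2: B_{4}/(4)! × [f^{(3)}(11) − f^{(3)}(4)] = −1/720 × (264.000 − 96.0000) = -0.233333.
After k=2: 39876.0.
k=3: B_{6}/(6)! × [f^{(5)}(11) − f^{(5)}(4)] = 1/30240 × (0.00000 − 0.00000) = 0.00000.
After k=3: 39876.0.
k=4: B_{8}/(8)! × [f^{(7)}(11) − f^{(7)}(4)] = −1/1209600 × (0.00000 − 0.00000) = 0.00000.

S_4 ≈ 39876.0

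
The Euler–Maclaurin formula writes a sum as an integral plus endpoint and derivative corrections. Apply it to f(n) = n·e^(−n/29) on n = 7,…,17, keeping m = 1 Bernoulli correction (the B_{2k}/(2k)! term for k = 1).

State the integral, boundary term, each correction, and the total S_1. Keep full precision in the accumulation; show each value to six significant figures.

∫_7^17 x·e^(−x/29) dx evaluates to 77.8247.
½[f(7) + f(17)] = ½[5.49881 + 9.45938] = 7.47909.
So far: 85.3038.
Correction k=1: B_{2}/2! · (f^{(1)}(17) − f^{(1)}(7)) = 1/12 · (0.230249 − 0.595930) = -0.0304734.

S_1 ≈ 85.2733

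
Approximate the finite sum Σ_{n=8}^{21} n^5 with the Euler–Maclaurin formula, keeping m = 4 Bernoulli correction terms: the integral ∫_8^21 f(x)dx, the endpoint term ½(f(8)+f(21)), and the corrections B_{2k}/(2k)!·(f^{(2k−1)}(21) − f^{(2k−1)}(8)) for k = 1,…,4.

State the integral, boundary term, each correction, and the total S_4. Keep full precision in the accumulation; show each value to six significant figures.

The integral term ∫_8^21 x^5 dx = 1.42507e+07.
½[f(8) + f(21)] = ½[32768.0 + 4.08410e+06] = 2.05843e+06.
Running total after boundary: 1.63091e+07.
Correction k=1: B_{2}/2! · (f^{(1)}(21) − f^{(1)}(8)) = 1/12 · (972405 − 20480.0) = 79327.1.
Partial sum through k=1: 1.63884e+07.
Correction k=2: B_{4}/4! · (f^{(3)}(21) − f^{(3)}(8)) = −1/720 · (26460.0 − 3840.00) = -31.4167.
Partial sum through k=2: 1.63884e+07.
Correction k=3: B_{6}/6! · (f^{(5)}(21) − f^{(5)}(8)) = 1/30240 · (120.000 − 120.000) = 0.00000.
Partial sum through k=3: 1.63884e+07.
Correction k=4: B_{8}/8! · (f^{(7)}(21) − f^{(7)}(8)) = −1/1209600 · (0.00000 − 0.00000) = 0.00000.

S_4 ≈ 1.63884e+07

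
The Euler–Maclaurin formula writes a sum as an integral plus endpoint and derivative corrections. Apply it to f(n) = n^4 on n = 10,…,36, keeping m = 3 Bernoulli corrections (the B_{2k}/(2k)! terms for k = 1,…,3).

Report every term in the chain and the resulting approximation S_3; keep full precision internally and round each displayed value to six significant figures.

S_3 ≈ 1.29333e+07

∫_10^36 x^4 dx evaluates to 1.20732e+07.
½[f(10) + f(36)] = ½[10000.0 + 1.67962e+06] = 844808.
So far: 1.29180e+07.
Correction k=1: B_{2}/2! · (f^{(1)}(36) − f^{(1)}(10)) = 1/12 · (186624 − 4000.00) = 15218.7.
After k=1: 1.29333e+07.
Correction k=2: B_{4}/4! · (f^{(3)}(36) − f^{(3)}(10)) = −1/720 · (864.000 − 240.000) = -0.866667.
After k=2: 1.29333e+07.
Correction k=3: B_{6}/6! · (f^{(5)}(36) − f^{(5)}(10)) = 1/30240 · (0.00000 − 0.00000) = 0.00000.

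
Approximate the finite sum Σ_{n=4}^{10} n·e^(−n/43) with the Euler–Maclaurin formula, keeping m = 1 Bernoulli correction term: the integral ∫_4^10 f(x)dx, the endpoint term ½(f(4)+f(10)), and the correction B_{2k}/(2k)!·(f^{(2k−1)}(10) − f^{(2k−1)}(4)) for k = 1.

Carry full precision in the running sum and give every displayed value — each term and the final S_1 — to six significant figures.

S_1 ≈ 41.1300

The integral term ∫_4^10 x·e^(−x/43) dx = 35.3634.
½[f(4) + f(10)] = ½[3.64469 + 7.92504] = 5.78486.
Running total after boundary: 41.1482.
Order-1 term: 1/12 · (0.608200 − 0.826412) = -0.0181843.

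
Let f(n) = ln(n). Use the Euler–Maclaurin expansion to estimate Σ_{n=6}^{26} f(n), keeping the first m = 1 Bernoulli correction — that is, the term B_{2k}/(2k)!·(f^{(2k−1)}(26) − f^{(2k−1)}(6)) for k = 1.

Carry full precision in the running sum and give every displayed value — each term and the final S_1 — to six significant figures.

∫_6^26 ln(x) dx evaluates to 53.9600.
Boundary: ½(f(6) + f(26)) = ½(1.79176 + 3.25810) = 2.52493.
So far: 56.4849.
k=1: B_{2}/(2)! × [f^{(1)}(26) − f^{(1)}(6)] = 1/12 × (0.0384615 − 0.166667) = -0.0106838.

S_1 ≈ 56.4742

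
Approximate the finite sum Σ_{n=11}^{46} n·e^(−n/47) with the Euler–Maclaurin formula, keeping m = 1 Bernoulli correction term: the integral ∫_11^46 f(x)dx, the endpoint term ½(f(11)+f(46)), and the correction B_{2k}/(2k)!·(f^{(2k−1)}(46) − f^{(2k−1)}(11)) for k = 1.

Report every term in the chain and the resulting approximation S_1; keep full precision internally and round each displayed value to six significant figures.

∫_11^46 x·e^(−x/47) dx evaluates to 514.580.
Boundary: ½(f(11) + f(46)) = ½(8.70461 + 17.2864) = 12.9955.
So far: 527.576.
Order-1 term: 1/12 · (0.00799554 − 0.606124) = -0.0498440.

S_1 ≈ 527.526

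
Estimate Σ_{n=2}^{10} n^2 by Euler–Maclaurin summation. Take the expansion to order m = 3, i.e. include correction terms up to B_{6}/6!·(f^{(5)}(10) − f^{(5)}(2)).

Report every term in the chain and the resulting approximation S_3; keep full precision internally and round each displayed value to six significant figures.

S_3 ≈ 384.000

Integral: ∫_2^10 x^2 dx = 330.667.
Endpoint term: (f(2) + f(10))/2 = (4.00000 + 100.000)/2 = 52.0000.
Running total after boundary: 382.667.
k=1: B_{2}/(2)! × [f^{(1)}(10) − f^{(1)}(2)] = 1/12 × (20.0000 − 4.00000) = 1.33333.
After k=1: 384.000.
k=2: B_{4}/(4)! × [f^{(3)}(10) − f^{(3)}(2)] = −1/720 × (0.00000 − 0.00000) = 0.00000.
After k=2: 384.000.
k=3: B_{6}/(6)! × [f^{(5)}(10) − f^{(5)}(2)] = 1/30240 × (0.00000 − 0.00000) = 0.00000.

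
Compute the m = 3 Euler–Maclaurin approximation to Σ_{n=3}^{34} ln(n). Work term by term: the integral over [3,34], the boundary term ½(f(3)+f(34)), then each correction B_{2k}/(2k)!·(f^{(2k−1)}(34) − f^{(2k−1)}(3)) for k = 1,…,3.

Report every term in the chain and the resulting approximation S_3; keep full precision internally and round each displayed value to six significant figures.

The integral term ∫_3^34 ln(x) dx = 85.6004.
Endpoint term: (f(3) + f(34))/2 = (1.09861 + 3.52636)/2 = 2.31249.
So far: 87.9129.
k=1: B_{2}/(2)! × [f^{(1)}(34) − f^{(1)}(3)] = 1/12 × (0.0294118 − 0.333333) = -0.0253268.
After k=1: 87.8876.
k=2: B_{4}/(4)! × [f^{(3)}(34) − f^{(3)}(3)] = −1/720 × (5.08854e-05 − 0.0740741) = 0.000102810.
After k=2: 87.8877.
k=3: B_{6}/(6)! × [f^{(5)}(34) − f^{(5)}(3)] = 1/30240 × (5.28222e-07 − 0.0987654) = -3.26604e-06.

S_3 ≈ 87.8877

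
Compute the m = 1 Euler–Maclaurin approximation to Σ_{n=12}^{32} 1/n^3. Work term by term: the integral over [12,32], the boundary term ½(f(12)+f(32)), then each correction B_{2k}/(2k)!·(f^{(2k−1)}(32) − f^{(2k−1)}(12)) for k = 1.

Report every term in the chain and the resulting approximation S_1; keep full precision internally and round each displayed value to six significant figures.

Integral: ∫_12^32 1/x^3 dx = 0.00298394.
Endpoint term: (f(12) + f(32))/2 = (0.000578704 + 3.05176e-05)/2 = 0.000304611.
Running total after boundary: 0.00328855.
Order-1 term: 1/12 · (-2.86102e-06 − (-0.000144676)) = 1.18179e-05.

S_1 ≈ 0.00330037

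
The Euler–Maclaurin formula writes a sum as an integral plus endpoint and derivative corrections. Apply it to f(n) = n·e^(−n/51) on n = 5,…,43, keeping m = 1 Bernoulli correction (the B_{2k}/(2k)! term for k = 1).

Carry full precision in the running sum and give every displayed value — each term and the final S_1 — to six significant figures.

The integral term ∫_5^43 x·e^(−x/51) dx = 526.150.
½[f(5) + f(43)] = ½[4.53307 + 18.5054] = 11.5192.
Integral + boundary = 537.669.
Correction k=1: B_{2}/2! · (f^{(1)}(43) − f^{(1)}(5)) = 1/12 · (0.0675072 − 0.817730) = -0.0625185.

S_1 ≈ 537.607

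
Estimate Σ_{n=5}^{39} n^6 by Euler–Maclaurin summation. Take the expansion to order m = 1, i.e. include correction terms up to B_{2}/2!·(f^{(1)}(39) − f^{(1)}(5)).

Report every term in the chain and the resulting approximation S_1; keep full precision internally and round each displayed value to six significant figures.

Integral: ∫_5^39 x^6 dx = 1.96044e+10.
Endpoint term: (f(5) + f(39))/2 = (15625.0 + 3.51874e+09)/2 = 1.75938e+09.
Integral + boundary = 2.13638e+10.
Correction k=1: B_{2}/2! · (f^{(1)}(39) − f^{(1)}(5)) = 1/12 · (5.41345e+08 − 18750.0) = 4.51105e+07.

S_1 ≈ 2.14089e+10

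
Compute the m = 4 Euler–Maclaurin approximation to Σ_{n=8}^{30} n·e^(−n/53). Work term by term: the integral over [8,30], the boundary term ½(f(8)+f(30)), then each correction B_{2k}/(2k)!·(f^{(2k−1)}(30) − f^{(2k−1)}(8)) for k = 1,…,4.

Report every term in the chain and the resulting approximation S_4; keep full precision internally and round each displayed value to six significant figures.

∫_8^30 x·e^(−x/53) dx evaluates to 282.422.
½[f(8) + f(30)] = ½[6.87917 + 17.0331] = 11.9561.
Integral + boundary = 294.378.
Order-1 term: 1/12 · (0.246391 − 0.730101) = -0.0403091.
Partial sum through k=1: 294.338.
Order-2 term: −1/720 · (0.000491966 − 0.000872159) = 5.28045e-07.
Partial sum through k=2: 294.338.
Order-3 term: 1/30240 · (3.19052e-07 − 5.28445e-07) = -6.92438e-12.
Partial sum through k=3: 294.338.
Order-4 term: −1/1209600 · (1.64815e-10 − 2.65718e-10) = 8.34190e-17.

S_4 ≈ 294.338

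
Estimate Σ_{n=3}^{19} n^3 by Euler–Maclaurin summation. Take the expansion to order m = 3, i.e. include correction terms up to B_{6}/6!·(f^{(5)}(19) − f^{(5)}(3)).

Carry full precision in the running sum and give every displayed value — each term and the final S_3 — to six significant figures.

S_3 ≈ 36091.0

∫_3^19 x^3 dx evaluates to 32560.0.
½[f(3) + f(19)] = ½[27.0000 + 6859.00] = 3443.00.
Running total after boundary: 36003.0.
Correction k=1: B_{2}/2! · (f^{(1)}(19) − f^{(1)}(3)) = 1/12 · (1083.00 − 27.0000) = 88.0000.
Running total after k=1: 36091.0.
Correction k=2: B_{4}/4! · (f^{(3)}(19) − f^{(3)}(3)) = −1/720 · (6.00000 − 6.00000) = 0.00000.
Running total after k=2: 36091.0.
Correction k=3: B_{6}/6! · (f^{(5)}(19) − f^{(5)}(3)) = 1/30240 · (0.00000 − 0.00000) = 0.00000.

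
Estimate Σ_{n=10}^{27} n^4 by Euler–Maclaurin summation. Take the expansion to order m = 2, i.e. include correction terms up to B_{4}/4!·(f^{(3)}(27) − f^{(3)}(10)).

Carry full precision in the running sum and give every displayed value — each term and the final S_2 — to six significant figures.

S_2 ≈ 3.12673e+06

∫_10^27 x^4 dx evaluates to 2.84978e+06.
½[f(10) + f(27)] = ½[10000.0 + 531441] = 270720.
So far: 3.12050e+06.
Order-1 term: 1/12 · (78732.0 − 4000.00) = 6227.67.
Partial sum through k=1: 3.12673e+06.
Order-2 term: −1/720 · (648.000 − 240.000) = -0.566667.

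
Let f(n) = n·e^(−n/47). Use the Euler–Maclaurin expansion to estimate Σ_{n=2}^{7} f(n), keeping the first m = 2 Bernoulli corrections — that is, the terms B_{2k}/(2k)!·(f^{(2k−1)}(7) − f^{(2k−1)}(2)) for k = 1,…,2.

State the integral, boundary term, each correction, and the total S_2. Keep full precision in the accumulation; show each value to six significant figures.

S_2 ≈ 24.2125

Integral: ∫_2^7 x·e^(−x/47) dx = 20.2539.
½[f(2) + f(7)] = ½[1.91668 + 6.03137] = 3.97402.
Running total after boundary: 24.2279.
k=1: B_{2}/(2)! × [f^{(1)}(7) − f^{(1)}(2)] = 1/12 × (0.733297 − 0.917559) = -0.0153552.
After k=1: 24.2125.
k=2: B_{4}/(4)! × [f^{(3)}(7) − f^{(3)}(2)] = −1/720 × (0.00111206 − 0.00128304) = 2.37471e-07.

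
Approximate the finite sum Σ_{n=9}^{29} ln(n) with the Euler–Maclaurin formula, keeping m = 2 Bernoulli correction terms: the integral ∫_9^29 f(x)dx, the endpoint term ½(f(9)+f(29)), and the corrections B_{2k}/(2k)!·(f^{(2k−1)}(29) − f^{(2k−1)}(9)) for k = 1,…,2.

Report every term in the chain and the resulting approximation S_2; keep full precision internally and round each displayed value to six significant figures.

Integral: ∫_9^29 ln(x) dx = 57.8766.
Boundary: ½(f(9) + f(29)) = ½(2.19722 + 3.36730) = 2.78226.
Running total after boundary: 60.6588.
k=1: B_{2}/(2)! × [f^{(1)}(29) − f^{(1)}(9)] = 1/12 × (0.0344828 − 0.111111) = -0.00638570.
After k=1: 60.6524.
k=2: B_{4}/(4)! × [f^{(3)}(29) − f^{(3)}(9)] = −1/720 × (8.20042e-05 − 0.00274348) = 3.69650e-06.

S_2 ≈ 60.6524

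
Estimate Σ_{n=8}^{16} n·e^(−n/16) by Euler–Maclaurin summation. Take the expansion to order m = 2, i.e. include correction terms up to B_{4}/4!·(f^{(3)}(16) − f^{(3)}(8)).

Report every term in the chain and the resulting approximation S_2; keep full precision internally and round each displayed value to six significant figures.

∫_8^16 x·e^(−x/16) dx evaluates to 44.5535.
Endpoint term: (f(8) + f(16))/2 = (4.85225 + 5.88607)/2 = 5.36916.
Integral + boundary = 49.9227.
k=1: B_{2}/(2)! × [f^{(1)}(16) − f^{(1)}(8)] = 1/12 × (0.00000 − 0.303265) = -0.0252721.
Partial sum through k=1: 49.8974.
k=2: B_{4}/(4)! × [f^{(3)}(16) − f^{(3)}(8)] = −1/720 × (0.00287406 − 0.00592315) = 4.23485e-06.

S_2 ≈ 49.8974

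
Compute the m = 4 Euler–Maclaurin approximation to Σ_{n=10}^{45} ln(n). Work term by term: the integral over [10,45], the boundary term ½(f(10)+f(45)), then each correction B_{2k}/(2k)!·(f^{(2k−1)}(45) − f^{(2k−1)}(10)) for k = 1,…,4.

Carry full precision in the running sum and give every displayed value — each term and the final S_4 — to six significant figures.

Integral: ∫_10^45 ln(x) dx = 113.274.
Boundary: ½(f(10) + f(45)) = ½(2.30259 + 3.80666) = 3.05462.
So far: 116.329.
k=1: B_{2}/(2)! × [f^{(1)}(45) − f^{(1)}(10)] = 1/12 × (0.0222222 − 0.100000) = -0.00648148.
Partial sum through k=1: 116.322.
k=2: B_{4}/(4)! × [f^{(3)}(45) − f^{(3)}(10)] = −1/720 × (2.19479e-05 − 0.00200000) = 2.74729e-06.
Partial sum through k=2: 116.322.
k=3: B_{6}/(6)! × [f^{(5)}(45) − f^{(5)}(10)] = 1/30240 × (1.30061e-07 − 0.000240000) = -7.93221e-09.
Partial sum through k=3: 116.322.
k=4: B_{8}/(8)! × [f^{(7)}(45) − f^{(7)}(10)] = −1/1209600 × (1.92684e-09 − 7.20000e-05) = 5.95222e-11.

S_4 ≈ 116.322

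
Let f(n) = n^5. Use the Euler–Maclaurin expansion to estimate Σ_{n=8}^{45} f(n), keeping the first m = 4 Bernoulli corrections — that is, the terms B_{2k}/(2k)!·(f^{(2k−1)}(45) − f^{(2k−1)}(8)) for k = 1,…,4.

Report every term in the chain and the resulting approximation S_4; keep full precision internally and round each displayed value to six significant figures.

The integral term ∫_8^45 x^5 dx = 1.38392e+09.
Boundary: ½(f(8) + f(45)) = ½(32768.0 + 1.84528e+08) = 9.22804e+07.
Running total after boundary: 1.47620e+09.
k=1: B_{2}/(2)! × [f^{(1)}(45) − f^{(1)}(8)] = 1/12 × (2.05031e+07 − 20480.0) = 1.70689e+06.
Running total after k=1: 1.47790e+09.
k=2: B_{4}/(4)! × [f^{(3)}(45) − f^{(3)}(8)] = −1/720 × (121500 − 3840.00) = -163.417.
Running total after k=2: 1.47790e+09.
k=3: B_{6}/(6)! × [f^{(5)}(45) − f^{(5)}(8)] = 1/30240 × (120.000 − 120.000) = 0.00000.
Running total after k=3: 1.47790e+09.
k=4: B_{8}/(8)! × [f^{(7)}(45) − f^{(7)}(8)] = −1/1209600 × (0.00000 − 0.00000) = 0.00000.

S_4 ≈ 1.47790e+09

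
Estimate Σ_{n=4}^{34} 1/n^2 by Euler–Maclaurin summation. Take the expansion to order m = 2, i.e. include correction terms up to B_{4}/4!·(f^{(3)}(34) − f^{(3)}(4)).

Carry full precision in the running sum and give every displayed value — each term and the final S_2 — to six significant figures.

S_2 ≈ 0.254838

Integral: ∫_4^34 1/x^2 dx = 0.220588.
Boundary: ½(f(4) + f(34)) = ½(0.0625000 + 0.000865052) = 0.0316825.
Running total after boundary: 0.252271.
Order-1 term: 1/12 · (-5.08854e-05 − (-0.0312500)) = 0.00259993.
Running total after k=1: 0.254871.
Order-2 term: −1/720 · (-5.28222e-07 − (-0.0234375)) = -3.25513e-05.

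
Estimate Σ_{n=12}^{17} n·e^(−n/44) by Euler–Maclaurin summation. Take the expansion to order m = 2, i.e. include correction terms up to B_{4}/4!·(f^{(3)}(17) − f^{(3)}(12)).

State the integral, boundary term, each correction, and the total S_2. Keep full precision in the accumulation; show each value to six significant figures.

Integral: ∫_12^17 x·e^(−x/44) dx = 52.0034.
½[f(12) + f(17)] = ½[9.13560 + 11.5519] = 10.3438.
Integral + boundary = 62.3471.
Correction k=1: B_{2}/2! · (f^{(1)}(17) − f^{(1)}(12)) = 1/12 · (0.416980 − 0.553673) = -0.0113911.
After k=1: 62.3358.
Correction k=2: B_{4}/4! · (f^{(3)}(17) − f^{(3)}(12)) = −1/720 · (0.000917369 − 0.00107246) = 2.15397e-07.

S_2 ≈ 62.3358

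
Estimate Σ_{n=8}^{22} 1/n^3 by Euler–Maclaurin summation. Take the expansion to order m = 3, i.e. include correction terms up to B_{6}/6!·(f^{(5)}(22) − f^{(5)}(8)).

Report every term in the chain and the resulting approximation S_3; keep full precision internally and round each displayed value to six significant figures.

The integral term ∫_8^22 1/x^3 dx = 0.00677944.
½[f(8) + f(22)] = ½[0.00195312 + 9.39144e-05] = 0.00102352.
Integral + boundary = 0.00780296.
Correction k=1: B_{2}/2! · (f^{(1)}(22) − f^{(1)}(8)) = 1/12 · (-1.28065e-05 − (-0.000732422)) = 5.99679e-05.
After k=1: 0.00786293.
Correction k=2: B_{4}/4! · (f^{(3)}(22) − f^{(3)}(8)) = −1/720 · (-5.29194e-07 − (-0.000228882)) = -3.17156e-07.
After k=2: 0.00786261.
Correction k=3: B_{6}/6! · (f^{(5)}(22) − f^{(5)}(8)) = 1/30240 · (-4.59218e-08 − (-0.000150204)) = 4.96554e-09.

S_3 ≈ 0.00786262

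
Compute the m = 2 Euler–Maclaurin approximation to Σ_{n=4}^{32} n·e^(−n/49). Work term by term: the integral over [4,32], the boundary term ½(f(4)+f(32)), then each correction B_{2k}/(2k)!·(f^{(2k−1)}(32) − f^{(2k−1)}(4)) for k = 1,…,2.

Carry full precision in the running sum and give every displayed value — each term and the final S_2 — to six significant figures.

Integral: ∫_4^32 x·e^(−x/49) dx = 327.756.
½[f(4) + f(32)] = ½[3.68644 + 16.6544] = 10.1704.
So far: 337.926.
Order-1 term: 1/12 · (0.180564 − 0.846377) = -0.0554844.
Partial sum through k=1: 337.871.
Order-2 term: −1/720 · (0.000508732 − 0.00112020) = 8.49260e-07.

S_2 ≈ 337.871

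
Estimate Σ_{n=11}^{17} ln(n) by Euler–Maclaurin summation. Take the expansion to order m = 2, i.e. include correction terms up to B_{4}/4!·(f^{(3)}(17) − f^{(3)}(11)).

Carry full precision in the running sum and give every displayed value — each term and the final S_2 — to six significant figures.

∫_11^17 ln(x) dx evaluates to 15.7878.
Endpoint term: (f(11) + f(17))/2 = (2.39790 + 2.83321)/2 = 2.61555.
So far: 18.4033.
Correction k=1: B_{2}/2! · (f^{(1)}(17) − f^{(1)}(11)) = 1/12 · (0.0588235 − 0.0909091) = -0.00267380.
Running total after k=1: 18.4007.
Correction k=2: B_{4}/4! · (f^{(3)}(17) − f^{(3)}(11)) = −1/720 · (0.000407083 − 0.00150263) = 1.52159e-06.

S_2 ≈ 18.4007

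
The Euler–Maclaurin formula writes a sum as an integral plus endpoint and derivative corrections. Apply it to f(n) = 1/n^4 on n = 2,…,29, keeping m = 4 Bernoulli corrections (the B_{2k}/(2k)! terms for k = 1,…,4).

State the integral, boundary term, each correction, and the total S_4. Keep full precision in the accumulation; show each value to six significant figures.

S_4 ≈ 0.0822082

∫_2^29 1/x^4 dx evaluates to 0.0416530.
Boundary: ½(f(2) + f(29)) = ½(0.0625000 + 1.41387e-06) = 0.0312507.
Running total after boundary: 0.0729037.
Order-1 term: 1/12 · (-1.95016e-07 − (-0.125000)) = 0.0104167.
Partial sum through k=1: 0.0833204.
Order-2 term: −1/720 · (-6.95657e-09 − (-0.937500)) = -0.00130208.
Partial sum through k=2: 0.0820183.
Order-3 term: 1/30240 · (-4.63220e-10 − (-13.1250)) = 0.000434028.
Partial sum through k=3: 0.0824523.
Order-4 term: −1/1209600 · (-4.95717e-11 − (-295.312)) = -0.000244141.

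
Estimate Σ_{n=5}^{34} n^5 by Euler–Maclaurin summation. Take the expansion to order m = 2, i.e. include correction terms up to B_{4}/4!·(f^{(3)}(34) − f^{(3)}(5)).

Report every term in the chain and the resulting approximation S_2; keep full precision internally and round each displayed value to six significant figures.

Integral: ∫_5^34 x^5 dx = 2.57465e+08.
Endpoint term: (f(5) + f(34))/2 = (3125.00 + 4.54354e+07)/2 = 2.27193e+07.
Running total after boundary: 2.80184e+08.
Correction k=1: B_{2}/2! · (f^{(1)}(34) − f^{(1)}(5)) = 1/12 · (6.68168e+06 − 3125.00) = 556546.
After k=1: 2.80741e+08.
Correction k=2: B_{4}/4! · (f^{(3)}(34) − f^{(3)}(5)) = −1/720 · (69360.0 − 1500.00) = -94.2500.

S_2 ≈ 2.80741e+08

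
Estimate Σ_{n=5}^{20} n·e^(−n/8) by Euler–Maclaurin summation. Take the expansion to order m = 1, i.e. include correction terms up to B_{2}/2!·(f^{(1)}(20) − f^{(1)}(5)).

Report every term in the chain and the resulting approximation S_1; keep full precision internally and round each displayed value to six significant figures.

S_1 ≈ 39.4122

The integral term ∫_5^20 x·e^(−x/8) dx = 37.2801.
½[f(5) + f(20)] = ½[2.67631 + 1.64170] = 2.15900.
Integral + boundary = 39.4392.
k=1: B_{2}/(2)! × [f^{(1)}(20) − f^{(1)}(5)] = 1/12 × (-0.123127 − 0.200723) = -0.0269875.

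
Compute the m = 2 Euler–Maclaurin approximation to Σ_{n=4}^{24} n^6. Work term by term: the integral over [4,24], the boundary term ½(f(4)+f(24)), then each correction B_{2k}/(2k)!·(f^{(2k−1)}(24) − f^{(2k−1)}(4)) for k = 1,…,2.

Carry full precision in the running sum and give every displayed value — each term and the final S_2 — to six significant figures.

Integral: ∫_4^24 x^6 dx = 6.55208e+08.
Endpoint term: (f(4) + f(24))/2 = (4096.00 + 1.91103e+08)/2 = 9.55535e+07.
So far: 7.50761e+08.
k=1: B_{2}/(2)! × [f^{(1)}(24) − f^{(1)}(4)] = 1/12 × (4.77757e+07 − 6144.00) = 3.98080e+06.
After k=1: 7.54742e+08.
k=2: B_{4}/(4)! × [f^{(3)}(24) − f^{(3)}(4)] = −1/720 × (1.65888e+06 − 7680.00) = -2293.33.

S_2 ≈ 7.54740e+08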